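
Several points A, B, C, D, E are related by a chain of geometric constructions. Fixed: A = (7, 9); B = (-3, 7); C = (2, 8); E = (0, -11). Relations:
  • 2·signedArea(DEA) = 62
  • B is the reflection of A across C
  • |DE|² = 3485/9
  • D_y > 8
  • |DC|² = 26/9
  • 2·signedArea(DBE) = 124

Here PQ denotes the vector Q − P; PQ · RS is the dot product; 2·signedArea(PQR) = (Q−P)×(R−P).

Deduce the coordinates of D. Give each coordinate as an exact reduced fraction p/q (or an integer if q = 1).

D = (11/3, 25/3)

1. D_x = 11/3  [2·signedArea(DEA) = 62 ∩ 2·signedArea(DBE) = 124]
2. D_y = 25/3  [2·signedArea(DEA) = 62 ∩ 2·signedArea(DBE) = 124]
   → D = (11/3, 25/3)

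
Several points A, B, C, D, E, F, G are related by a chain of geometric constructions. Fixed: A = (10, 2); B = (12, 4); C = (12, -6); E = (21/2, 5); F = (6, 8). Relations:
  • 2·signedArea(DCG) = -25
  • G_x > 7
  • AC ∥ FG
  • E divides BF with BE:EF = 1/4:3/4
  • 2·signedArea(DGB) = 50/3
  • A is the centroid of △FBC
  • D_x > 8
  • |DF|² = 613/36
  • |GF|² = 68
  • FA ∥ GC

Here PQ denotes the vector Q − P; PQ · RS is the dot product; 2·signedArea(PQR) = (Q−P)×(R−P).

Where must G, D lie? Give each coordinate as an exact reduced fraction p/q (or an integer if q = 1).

1. G_x = 8  [FA ∥ GC ∩ AC ∥ FG]
2. G_y = 0  [FA ∥ GC ∩ AC ∥ FG]
   → G = (8, 0)
3. D_x = 53/6  [2·signedArea(DCG) = -25 ∩ 2·signedArea(DGB) = 50/3]
4. D_y = 5  [2·signedArea(DCG) = -25 ∩ 2·signedArea(DGB) = 50/3]
   → D = (53/6, 5)

D = (53/6, 5)
G = (8, 0)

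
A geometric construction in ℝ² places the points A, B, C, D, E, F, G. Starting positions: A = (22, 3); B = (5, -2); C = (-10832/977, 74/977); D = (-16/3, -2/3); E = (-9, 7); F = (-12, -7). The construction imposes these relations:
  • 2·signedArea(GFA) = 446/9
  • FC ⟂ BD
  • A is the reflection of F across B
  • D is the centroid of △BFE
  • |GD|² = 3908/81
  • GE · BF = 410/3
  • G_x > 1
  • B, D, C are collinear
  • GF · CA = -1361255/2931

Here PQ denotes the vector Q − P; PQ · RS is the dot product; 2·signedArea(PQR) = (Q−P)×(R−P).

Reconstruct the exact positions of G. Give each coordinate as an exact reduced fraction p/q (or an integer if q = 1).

1. G_x = 14/9  [GE · BF = 410/3 ∩ GF · CA = -1361255/2931]
2. G_y = -14/9  [GE · BF = 410/3 ∩ GF · CA = -1361255/2931]
   → G = (14/9, -14/9)

G = (14/9, -14/9)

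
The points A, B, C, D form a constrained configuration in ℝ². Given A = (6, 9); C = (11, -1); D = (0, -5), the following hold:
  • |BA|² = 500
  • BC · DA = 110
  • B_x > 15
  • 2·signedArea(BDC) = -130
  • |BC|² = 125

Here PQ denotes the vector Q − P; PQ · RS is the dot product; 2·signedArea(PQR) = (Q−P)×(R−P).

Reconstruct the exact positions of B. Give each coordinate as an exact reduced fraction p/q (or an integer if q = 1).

1. B_x = 16  [2·signedArea(BDC) = -130 ∩ BC · DA = 110]
2. B_y = -11  [2·signedArea(BDC) = -130 ∩ BC · DA = 110]
   → B = (16, -11)

B = (16, -11)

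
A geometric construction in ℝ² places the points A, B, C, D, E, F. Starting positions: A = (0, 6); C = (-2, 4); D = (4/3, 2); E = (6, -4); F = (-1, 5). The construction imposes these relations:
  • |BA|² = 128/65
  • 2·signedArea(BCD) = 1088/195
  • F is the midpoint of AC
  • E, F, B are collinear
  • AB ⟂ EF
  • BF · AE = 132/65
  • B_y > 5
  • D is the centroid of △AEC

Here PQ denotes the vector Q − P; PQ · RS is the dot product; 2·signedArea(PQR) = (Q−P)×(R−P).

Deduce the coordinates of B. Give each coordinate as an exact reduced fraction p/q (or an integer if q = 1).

1. B_x = -72/65  [E, F, B are collinear ∩ AB ⟂ EF]
2. B_y = 334/65  [E, F, B are collinear ∩ AB ⟂ EF]
   → B = (-72/65, 334/65)

B = (-72/65, 334/65)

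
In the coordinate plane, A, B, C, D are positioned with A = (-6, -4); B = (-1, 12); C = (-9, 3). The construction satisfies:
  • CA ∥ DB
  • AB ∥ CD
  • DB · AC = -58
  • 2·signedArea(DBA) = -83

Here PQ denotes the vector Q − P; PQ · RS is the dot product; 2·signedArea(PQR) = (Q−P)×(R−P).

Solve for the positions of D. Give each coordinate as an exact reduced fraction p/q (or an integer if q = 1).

1. D_x = -4  [CA ∥ DB ∩ AB ∥ CD]
2. D_y = 19  [CA ∥ DB ∩ AB ∥ CD]
   → D = (-4, 19)

D = (-4, 19)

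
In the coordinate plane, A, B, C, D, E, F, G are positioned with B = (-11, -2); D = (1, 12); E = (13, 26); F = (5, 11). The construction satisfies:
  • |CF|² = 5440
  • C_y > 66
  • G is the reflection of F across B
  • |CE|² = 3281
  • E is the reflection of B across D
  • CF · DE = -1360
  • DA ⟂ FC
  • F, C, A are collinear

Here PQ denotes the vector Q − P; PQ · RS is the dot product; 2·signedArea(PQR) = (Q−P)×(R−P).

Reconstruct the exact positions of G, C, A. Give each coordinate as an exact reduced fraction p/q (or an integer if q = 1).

1. G_x = -27  [G is the reflection of F across B]
2. G_y = -15  [G is the reflection of F across B]
   → G = (-27, -15)
3. C_x = 53  [line -12·x + -14·y + 1574 = 0 ∩ |CF|² = 5440]
4. C_y = 67  [line -12·x + -14·y + 1574 = 0 ∩ |CF|² = 5440]
   → C = (53, 67)
5. A_x = 19/5  [F, C, A are collinear ∩ DA ⟂ FC]
6. A_y = 48/5  [F, C, A are collinear ∩ DA ⟂ FC]
   → A = (19/5, 48/5)

A = (19/5, 48/5)
C = (53, 67)
G = (-27, -15)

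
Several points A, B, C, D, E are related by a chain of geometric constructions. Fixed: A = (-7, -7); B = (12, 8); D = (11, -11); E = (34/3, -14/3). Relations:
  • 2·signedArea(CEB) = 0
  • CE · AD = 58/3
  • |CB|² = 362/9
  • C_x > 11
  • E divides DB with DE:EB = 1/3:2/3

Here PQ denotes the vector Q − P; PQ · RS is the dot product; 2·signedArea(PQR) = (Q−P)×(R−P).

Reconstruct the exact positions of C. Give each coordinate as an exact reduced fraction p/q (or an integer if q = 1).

1. C_x = 35/3  [2·signedArea(CEB) = 0 ∩ CE · AD = 58/3]
2. C_y = 5/3  [2·signedArea(CEB) = 0 ∩ CE · AD = 58/3]
   → C = (35/3, 5/3)

C = (35/3, 5/3)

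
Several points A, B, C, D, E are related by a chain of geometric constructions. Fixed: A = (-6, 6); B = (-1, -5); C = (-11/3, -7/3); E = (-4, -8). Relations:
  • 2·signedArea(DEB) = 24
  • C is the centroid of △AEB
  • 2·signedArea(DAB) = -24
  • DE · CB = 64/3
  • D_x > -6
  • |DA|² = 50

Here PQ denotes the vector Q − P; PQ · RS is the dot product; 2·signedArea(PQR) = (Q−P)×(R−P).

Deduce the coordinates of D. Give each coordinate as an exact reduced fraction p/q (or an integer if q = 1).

1. D_x = -5  [2·signedArea(DEB) = 24 ∩ 2·signedArea(DAB) = -24]
2. D_y = -1  [2·signedArea(DEB) = 24 ∩ 2·signedArea(DAB) = -24]
   → D = (-5, -1)

D = (-5, -1)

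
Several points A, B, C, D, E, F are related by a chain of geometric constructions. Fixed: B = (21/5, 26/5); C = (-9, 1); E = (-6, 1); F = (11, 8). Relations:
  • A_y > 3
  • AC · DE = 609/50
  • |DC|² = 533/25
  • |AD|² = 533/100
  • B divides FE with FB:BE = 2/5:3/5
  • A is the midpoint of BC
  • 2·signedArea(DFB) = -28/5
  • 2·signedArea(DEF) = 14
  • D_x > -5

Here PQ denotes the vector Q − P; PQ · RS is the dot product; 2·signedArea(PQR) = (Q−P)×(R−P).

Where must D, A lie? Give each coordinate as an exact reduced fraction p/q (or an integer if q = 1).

A = (-12/5, 31/10)
D = (-23/5, 12/5)

1. D_x = -23/5  [line -7·x + 17·y + -73 = 0 ∩ |DC|² = 533/25]
2. D_y = 12/5  [line -7·x + 17·y + -73 = 0 ∩ |DC|² = 533/25]
   → D = (-23/5, 12/5)
3. A_x = -12/5  [A is the midpoint of BC]
4. A_y = 31/10  [A is the midpoint of BC]
   → A = (-12/5, 31/10)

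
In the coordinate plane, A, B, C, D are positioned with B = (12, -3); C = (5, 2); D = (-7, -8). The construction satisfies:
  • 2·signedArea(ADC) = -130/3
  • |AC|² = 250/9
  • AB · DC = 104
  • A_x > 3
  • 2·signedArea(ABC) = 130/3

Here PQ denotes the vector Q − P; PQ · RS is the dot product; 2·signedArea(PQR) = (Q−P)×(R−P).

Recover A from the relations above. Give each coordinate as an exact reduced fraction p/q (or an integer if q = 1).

A = (10/3, -3)

1. A_x = 10/3  [2·signedArea(ADC) = -130/3 ∩ AB · DC = 104]
2. A_y = -3  [2·signedArea(ADC) = -130/3 ∩ AB · DC = 104]
   → A = (10/3, -3)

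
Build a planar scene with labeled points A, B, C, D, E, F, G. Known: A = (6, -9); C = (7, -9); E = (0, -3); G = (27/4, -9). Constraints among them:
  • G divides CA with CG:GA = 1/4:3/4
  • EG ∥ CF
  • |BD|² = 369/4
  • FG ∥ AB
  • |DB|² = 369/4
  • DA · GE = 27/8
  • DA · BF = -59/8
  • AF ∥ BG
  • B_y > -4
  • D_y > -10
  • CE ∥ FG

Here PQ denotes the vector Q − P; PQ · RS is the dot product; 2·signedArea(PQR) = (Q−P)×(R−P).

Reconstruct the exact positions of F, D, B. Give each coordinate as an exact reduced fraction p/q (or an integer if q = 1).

B = (-1, -3)
D = (13/2, -9)
F = (55/4, -15)

1. F_x = 55/4  [CE ∥ FG ∩ EG ∥ CF]
2. F_y = -15  [CE ∥ FG ∩ EG ∥ CF]
   → F = (55/4, -15)
3. B_x = -1  [AF ∥ BG ∩ FG ∥ AB]
4. B_y = -3  [AF ∥ BG ∩ FG ∥ AB]
   → B = (-1, -3)
5. D_x = 13/2  [DA · BF = -59/8 ∩ DA · GE = 27/8]
6. D_y = -9  [DA · BF = -59/8 ∩ DA · GE = 27/8]
   → D = (13/2, -9)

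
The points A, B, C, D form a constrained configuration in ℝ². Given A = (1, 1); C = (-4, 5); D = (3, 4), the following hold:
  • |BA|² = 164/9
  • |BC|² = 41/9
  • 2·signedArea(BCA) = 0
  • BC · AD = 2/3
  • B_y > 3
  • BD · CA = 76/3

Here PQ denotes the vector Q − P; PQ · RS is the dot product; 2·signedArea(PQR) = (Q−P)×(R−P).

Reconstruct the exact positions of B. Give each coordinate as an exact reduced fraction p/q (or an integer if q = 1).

B = (-7/3, 11/3)

1. B_x = -7/3  [2·signedArea(BCA) = 0 ∩ BD · CA = 76/3]
2. B_y = 11/3  [2·signedArea(BCA) = 0 ∩ BD · CA = 76/3]
   → B = (-7/3, 11/3)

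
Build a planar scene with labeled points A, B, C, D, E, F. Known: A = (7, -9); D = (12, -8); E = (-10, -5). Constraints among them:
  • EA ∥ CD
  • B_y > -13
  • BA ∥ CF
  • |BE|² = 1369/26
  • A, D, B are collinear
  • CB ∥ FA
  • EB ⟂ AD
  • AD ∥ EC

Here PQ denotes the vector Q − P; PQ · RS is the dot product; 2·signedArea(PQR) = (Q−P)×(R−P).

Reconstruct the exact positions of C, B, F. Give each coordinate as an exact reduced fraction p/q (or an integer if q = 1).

1. C_x = -5  [EA ∥ CD ∩ AD ∥ EC]
2. C_y = -4  [EA ∥ CD ∩ AD ∥ EC]
   → C = (-5, -4)
3. B_x = -223/26  [A, D, B are collinear ∩ EB ⟂ AD]
4. B_y = -315/26  [A, D, B are collinear ∩ EB ⟂ AD]
   → B = (-223/26, -315/26)
5. F_x = 275/26  [CB ∥ FA ∩ BA ∥ CF]
6. F_y = -23/26  [CB ∥ FA ∩ BA ∥ CF]
   → F = (275/26, -23/26)

B = (-223/26, -315/26)
C = (-5, -4)
F = (275/26, -23/26)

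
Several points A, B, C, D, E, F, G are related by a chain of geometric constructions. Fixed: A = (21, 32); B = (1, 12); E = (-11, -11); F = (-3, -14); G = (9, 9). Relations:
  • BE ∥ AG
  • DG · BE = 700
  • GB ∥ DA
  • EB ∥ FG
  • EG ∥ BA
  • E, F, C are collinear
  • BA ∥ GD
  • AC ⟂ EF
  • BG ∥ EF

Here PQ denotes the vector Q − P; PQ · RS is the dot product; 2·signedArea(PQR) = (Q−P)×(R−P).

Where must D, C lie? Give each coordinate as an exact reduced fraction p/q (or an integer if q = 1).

1. D_x = 29  [GB ∥ DA ∩ BA ∥ GD]
2. D_y = 29  [GB ∥ DA ∩ BA ∥ GD]
   → D = (29, 29)
3. C_x = 213/73  [E, F, C are collinear ∩ AC ⟂ EF]
4. C_y = -1184/73  [E, F, C are collinear ∩ AC ⟂ EF]
   → C = (213/73, -1184/73)

C = (213/73, -1184/73)
D = (29, 29)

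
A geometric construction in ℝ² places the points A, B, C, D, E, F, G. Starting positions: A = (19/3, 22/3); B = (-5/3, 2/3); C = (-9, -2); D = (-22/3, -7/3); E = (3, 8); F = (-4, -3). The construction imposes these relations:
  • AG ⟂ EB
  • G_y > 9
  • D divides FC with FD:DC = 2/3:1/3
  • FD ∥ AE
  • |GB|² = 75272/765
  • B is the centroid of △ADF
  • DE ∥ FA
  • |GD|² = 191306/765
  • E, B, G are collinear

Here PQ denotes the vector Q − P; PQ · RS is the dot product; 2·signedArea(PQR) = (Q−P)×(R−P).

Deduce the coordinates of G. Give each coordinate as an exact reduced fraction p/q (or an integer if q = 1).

1. G_x = 311/85  [E, B, G are collinear ∩ AG ⟂ EB]
2. G_y = 768/85  [E, B, G are collinear ∩ AG ⟂ EB]
   → G = (311/85, 768/85)

G = (311/85, 768/85)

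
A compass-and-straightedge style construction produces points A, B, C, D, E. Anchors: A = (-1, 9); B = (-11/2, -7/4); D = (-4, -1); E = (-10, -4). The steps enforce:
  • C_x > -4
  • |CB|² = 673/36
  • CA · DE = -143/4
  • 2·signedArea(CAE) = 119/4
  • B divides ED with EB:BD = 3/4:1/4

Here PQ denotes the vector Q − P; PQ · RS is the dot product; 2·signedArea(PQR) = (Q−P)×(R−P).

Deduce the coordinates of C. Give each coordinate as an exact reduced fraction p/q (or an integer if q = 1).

C = (-7/2, 25/12)

1. C_x = -7/2  [2·signedArea(CAE) = 119/4 ∩ CA · DE = -143/4]
2. C_y = 25/12  [2·signedArea(CAE) = 119/4 ∩ CA · DE = -143/4]
   → C = (-7/2, 25/12)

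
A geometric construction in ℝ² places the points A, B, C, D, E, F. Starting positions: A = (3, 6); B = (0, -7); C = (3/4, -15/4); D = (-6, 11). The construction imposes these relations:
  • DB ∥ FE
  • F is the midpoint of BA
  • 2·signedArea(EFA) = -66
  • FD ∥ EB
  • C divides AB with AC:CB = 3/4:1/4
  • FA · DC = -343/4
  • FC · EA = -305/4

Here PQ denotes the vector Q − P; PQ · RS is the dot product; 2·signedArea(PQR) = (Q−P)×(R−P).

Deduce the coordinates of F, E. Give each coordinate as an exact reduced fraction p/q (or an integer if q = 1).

1. F_x = 3/2  [F is the midpoint of BA]
2. F_y = -1/2  [F is the midpoint of BA]
   → F = (3/2, -1/2)
3. E_x = 15/2  [FD ∥ EB ∩ DB ∥ FE]
4. E_y = -37/2  [FD ∥ EB ∩ DB ∥ FE]
   → E = (15/2, -37/2)

E = (15/2, -37/2)
F = (3/2, -1/2)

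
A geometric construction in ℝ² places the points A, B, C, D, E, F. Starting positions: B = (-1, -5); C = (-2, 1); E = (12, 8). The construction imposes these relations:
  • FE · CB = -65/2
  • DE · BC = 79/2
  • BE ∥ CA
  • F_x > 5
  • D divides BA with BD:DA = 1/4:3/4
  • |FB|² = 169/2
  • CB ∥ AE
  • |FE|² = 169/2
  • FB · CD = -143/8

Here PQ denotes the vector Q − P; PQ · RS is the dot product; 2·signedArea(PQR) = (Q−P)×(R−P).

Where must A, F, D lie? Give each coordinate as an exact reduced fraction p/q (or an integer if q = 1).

A = (11, 14)
D = (2, -1/4)
F = (11/2, 3/2)

1. A_x = 11  [CB ∥ AE ∩ BE ∥ CA]
2. A_y = 14  [CB ∥ AE ∩ BE ∥ CA]
   → A = (11, 14)
3. F_x = 11/2  [line -1·x + 6·y + -7/2 = 0 ∩ |FB|² = 169/2]
4. F_y = 3/2  [line -1·x + 6·y + -7/2 = 0 ∩ |FB|² = 169/2]
   → F = (11/2, 3/2)
5. D_x = 2  [D divides BA with BD:DA = 1/4:3/4]
6. D_y = -1/4  [D divides BA with BD:DA = 1/4:3/4]
   → D = (2, -1/4)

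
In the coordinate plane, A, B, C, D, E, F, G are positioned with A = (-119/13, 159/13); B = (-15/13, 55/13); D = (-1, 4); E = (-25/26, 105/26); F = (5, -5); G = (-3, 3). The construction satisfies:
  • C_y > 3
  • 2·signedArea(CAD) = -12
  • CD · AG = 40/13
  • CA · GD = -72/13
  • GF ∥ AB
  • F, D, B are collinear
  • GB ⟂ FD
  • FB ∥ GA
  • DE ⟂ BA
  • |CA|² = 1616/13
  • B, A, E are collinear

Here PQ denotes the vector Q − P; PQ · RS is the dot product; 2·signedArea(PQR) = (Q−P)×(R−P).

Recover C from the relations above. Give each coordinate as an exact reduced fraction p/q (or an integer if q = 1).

C = (-27/13, 47/13)

1. C_x = -27/13  [CA · GD = -72/13 ∩ CD · AG = 40/13]
2. C_y = 47/13  [CA · GD = -72/13 ∩ CD · AG = 40/13]
   → C = (-27/13, 47/13)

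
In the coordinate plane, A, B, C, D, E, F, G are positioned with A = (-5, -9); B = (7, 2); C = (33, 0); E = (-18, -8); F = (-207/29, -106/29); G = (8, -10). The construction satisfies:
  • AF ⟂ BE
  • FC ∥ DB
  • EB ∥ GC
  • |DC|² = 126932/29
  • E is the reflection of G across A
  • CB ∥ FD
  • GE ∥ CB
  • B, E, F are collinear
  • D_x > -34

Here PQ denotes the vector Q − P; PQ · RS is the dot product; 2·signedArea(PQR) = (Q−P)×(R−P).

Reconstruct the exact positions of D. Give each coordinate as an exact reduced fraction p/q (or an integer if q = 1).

1. D_x = -961/29  [FC ∥ DB ∩ CB ∥ FD]
2. D_y = -48/29  [FC ∥ DB ∩ CB ∥ FD]
   → D = (-961/29, -48/29)

D = (-961/29, -48/29)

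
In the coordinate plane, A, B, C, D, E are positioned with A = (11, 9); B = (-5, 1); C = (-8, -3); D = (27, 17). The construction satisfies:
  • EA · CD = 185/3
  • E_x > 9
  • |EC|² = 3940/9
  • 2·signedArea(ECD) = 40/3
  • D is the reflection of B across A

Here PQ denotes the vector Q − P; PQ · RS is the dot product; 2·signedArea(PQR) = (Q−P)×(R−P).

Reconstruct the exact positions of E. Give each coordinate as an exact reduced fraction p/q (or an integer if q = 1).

1. E_x = 10  [2·signedArea(ECD) = 40/3 ∩ EA · CD = 185/3]
2. E_y = 23/3  [2·signedArea(ECD) = 40/3 ∩ EA · CD = 185/3]
   → E = (10, 23/3)

E = (10, 23/3)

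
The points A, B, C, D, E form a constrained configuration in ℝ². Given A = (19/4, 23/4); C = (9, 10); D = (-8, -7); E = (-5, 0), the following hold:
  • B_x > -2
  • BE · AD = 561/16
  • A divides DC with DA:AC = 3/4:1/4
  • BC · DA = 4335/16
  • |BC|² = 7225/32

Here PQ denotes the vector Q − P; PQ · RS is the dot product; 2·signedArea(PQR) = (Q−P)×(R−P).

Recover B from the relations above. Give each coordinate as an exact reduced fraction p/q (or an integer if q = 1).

B = (-13/8, -5/8)

1. B_x = -13/8  [line 51/4·x + 51/4·y + 459/16 = 0 ∩ |BC|² = 7225/32]
2. B_y = -5/8  [line 51/4·x + 51/4·y + 459/16 = 0 ∩ |BC|² = 7225/32]
   → B = (-13/8, -5/8)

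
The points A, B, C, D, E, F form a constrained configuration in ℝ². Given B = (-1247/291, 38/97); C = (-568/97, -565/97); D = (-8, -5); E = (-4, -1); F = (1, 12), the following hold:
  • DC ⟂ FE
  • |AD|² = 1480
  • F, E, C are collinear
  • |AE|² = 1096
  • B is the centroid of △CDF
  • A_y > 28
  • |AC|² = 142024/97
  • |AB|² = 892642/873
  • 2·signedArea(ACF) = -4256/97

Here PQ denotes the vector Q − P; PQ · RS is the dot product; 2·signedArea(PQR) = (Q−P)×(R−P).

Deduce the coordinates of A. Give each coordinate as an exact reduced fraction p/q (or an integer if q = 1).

A = (10, 29)

1. A_x = 10  [line -1729/97·x + 665/97·y + -1995/97 = 0 ∩ |AC|² = 142024/97]
2. A_y = 29  [line -1729/97·x + 665/97·y + -1995/97 = 0 ∩ |AC|² = 142024/97]
   → A = (10, 29)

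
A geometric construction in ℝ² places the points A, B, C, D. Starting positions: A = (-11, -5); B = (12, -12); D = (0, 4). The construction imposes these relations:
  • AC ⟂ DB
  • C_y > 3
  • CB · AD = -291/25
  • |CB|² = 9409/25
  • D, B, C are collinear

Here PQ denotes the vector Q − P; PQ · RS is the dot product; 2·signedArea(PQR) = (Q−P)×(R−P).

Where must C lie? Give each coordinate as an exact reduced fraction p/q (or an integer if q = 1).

1. C_x = 9/25  [D, B, C are collinear ∩ AC ⟂ DB]
2. C_y = 88/25  [D, B, C are collinear ∩ AC ⟂ DB]
   → C = (9/25, 88/25)

C = (9/25, 88/25)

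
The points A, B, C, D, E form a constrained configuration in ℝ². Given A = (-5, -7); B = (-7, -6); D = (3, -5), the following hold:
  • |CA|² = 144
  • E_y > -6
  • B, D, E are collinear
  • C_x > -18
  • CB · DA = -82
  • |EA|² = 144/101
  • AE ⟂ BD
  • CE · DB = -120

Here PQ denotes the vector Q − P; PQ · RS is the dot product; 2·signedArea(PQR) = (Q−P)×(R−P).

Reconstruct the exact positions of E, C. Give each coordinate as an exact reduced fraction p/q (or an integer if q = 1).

1. E_x = -517/101  [B, D, E are collinear ∩ AE ⟂ BD]
2. E_y = -587/101  [B, D, E are collinear ∩ AE ⟂ BD]
   → E = (-517/101, -587/101)
3. C_x = -17  [CE · DB = -120 ∩ CB · DA = -82]
4. C_y = -7  [CE · DB = -120 ∩ CB · DA = -82]
   → C = (-17, -7)

C = (-17, -7)
E = (-517/101, -587/101)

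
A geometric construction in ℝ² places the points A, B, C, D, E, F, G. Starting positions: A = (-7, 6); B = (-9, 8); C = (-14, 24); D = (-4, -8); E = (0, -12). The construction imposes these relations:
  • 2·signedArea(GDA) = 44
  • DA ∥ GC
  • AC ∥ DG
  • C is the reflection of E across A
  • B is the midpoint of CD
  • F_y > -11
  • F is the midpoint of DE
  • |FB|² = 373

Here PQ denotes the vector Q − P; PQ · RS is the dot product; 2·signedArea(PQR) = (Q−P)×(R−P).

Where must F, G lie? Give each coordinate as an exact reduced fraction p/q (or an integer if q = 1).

1. F_x = -2  [F is the midpoint of DE]
2. F_y = -10  [F is the midpoint of DE]
   → F = (-2, -10)
3. G_x = -11  [DA ∥ GC ∩ AC ∥ DG]
4. G_y = 10  [DA ∥ GC ∩ AC ∥ DG]
   → G = (-11, 10)

F = (-2, -10)
G = (-11, 10)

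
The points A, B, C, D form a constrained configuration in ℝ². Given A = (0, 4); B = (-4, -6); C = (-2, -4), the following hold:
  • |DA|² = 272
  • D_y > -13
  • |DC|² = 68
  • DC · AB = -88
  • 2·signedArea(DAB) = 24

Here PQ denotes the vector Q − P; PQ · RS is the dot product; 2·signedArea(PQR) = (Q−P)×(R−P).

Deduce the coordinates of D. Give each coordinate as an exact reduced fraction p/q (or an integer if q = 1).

1. D_x = -4  [2·signedArea(DAB) = 24 ∩ DC · AB = -88]
2. D_y = -12  [2·signedArea(DAB) = 24 ∩ DC · AB = -88]
   → D = (-4, -12)

D = (-4, -12)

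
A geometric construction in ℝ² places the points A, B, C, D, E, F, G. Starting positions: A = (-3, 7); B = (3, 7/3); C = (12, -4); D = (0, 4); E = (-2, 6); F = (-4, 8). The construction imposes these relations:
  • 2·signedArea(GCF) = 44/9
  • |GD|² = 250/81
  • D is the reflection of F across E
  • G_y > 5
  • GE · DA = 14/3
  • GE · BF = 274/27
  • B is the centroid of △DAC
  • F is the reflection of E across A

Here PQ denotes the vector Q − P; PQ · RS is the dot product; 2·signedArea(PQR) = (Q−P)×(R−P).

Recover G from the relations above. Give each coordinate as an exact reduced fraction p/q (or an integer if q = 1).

G = (-1, 49/9)

1. G_x = -1  [GE · BF = 274/27 ∩ GE · DA = 14/3]
2. G_y = 49/9  [GE · BF = 274/27 ∩ GE · DA = 14/3]
   → G = (-1, 49/9)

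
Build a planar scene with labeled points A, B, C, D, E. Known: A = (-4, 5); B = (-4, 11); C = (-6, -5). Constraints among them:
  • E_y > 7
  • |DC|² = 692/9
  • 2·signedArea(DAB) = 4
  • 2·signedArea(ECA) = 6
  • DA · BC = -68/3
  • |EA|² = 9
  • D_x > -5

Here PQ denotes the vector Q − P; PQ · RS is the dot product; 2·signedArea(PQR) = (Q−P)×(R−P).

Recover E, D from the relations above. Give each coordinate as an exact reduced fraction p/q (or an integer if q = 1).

D = (-14/3, 11/3)
E = (-4, 8)

1. E_x = -4  [line -10·x + 2·y + -56 = 0 ∩ |EA|² = 9]
2. E_y = 8  [line -10·x + 2·y + -56 = 0 ∩ |EA|² = 9]
   → E = (-4, 8)
3. D_x = -14/3  [2·signedArea(DAB) = 4 ∩ DA · BC = -68/3]
4. D_y = 11/3  [2·signedArea(DAB) = 4 ∩ DA · BC = -68/3]
   → D = (-14/3, 11/3)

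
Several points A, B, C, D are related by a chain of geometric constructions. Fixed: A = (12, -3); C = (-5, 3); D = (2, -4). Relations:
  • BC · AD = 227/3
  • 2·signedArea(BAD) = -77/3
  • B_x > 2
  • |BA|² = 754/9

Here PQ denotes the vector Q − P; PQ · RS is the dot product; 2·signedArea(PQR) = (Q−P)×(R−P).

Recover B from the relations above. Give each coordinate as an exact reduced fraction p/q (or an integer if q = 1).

1. B_x = 3  [BC · AD = 227/3 ∩ 2·signedArea(BAD) = -77/3]
2. B_y = -4/3  [BC · AD = 227/3 ∩ 2·signedArea(BAD) = -77/3]
   → B = (3, -4/3)

B = (3, -4/3)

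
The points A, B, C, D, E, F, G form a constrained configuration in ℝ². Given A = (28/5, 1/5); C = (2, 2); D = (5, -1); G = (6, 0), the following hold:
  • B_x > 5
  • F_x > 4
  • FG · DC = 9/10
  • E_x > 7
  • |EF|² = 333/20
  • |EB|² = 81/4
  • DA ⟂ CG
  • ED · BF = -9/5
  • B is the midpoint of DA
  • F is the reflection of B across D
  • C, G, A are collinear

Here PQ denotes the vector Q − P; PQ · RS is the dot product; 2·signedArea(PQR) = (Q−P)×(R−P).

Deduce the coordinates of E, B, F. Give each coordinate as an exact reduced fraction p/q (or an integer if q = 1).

1. B_x = 53/10  [B is the midpoint of DA]
2. B_y = -2/5  [B is the midpoint of DA]
   → B = (53/10, -2/5)
3. F_x = 47/10  [F is the reflection of B across D]
4. F_y = -8/5  [F is the reflection of B across D]
   → F = (47/10, -8/5)
5. E_x = 8  [line 3/5·x + 6/5·y + 0 = 0 ∩ |EB|² = 81/4]
6. E_y = -4  [line 3/5·x + 6/5·y + 0 = 0 ∩ |EB|² = 81/4]
   → E = (8, -4)

B = (53/10, -2/5)
E = (8, -4)
F = (47/10, -8/5)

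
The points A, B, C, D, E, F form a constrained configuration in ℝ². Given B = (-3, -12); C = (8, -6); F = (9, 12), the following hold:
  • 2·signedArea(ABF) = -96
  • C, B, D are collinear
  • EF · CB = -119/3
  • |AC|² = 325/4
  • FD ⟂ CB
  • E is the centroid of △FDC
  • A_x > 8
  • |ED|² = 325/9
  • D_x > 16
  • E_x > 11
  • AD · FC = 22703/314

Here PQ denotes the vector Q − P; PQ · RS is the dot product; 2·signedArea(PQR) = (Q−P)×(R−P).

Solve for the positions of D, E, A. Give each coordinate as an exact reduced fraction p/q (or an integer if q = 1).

1. D_x = 2565/157  [C, B, D are collinear ∩ FD ⟂ CB]
2. D_y = -228/157  [C, B, D are collinear ∩ FD ⟂ CB]
   → D = (2565/157, -228/157)
3. E_x = 5234/471  [E is the centroid of △FDC]
4. E_y = 238/157  [E is the centroid of △FDC]
   → E = (5234/471, 238/157)
5. A_x = 17/2  [2·signedArea(ABF) = -96 ∩ AD · FC = 22703/314]
6. A_y = 3  [2·signedArea(ABF) = -96 ∩ AD · FC = 22703/314]
   → A = (17/2, 3)

A = (17/2, 3)
D = (2565/157, -228/157)
E = (5234/471, 238/157)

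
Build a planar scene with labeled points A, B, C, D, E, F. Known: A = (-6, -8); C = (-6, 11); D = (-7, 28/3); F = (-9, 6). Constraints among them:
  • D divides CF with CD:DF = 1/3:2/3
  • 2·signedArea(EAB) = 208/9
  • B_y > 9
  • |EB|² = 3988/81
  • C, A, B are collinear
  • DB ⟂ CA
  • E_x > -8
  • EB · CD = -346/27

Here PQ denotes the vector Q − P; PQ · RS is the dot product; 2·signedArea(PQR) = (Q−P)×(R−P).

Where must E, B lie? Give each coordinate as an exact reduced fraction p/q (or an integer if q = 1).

1. B_x = -6  [C, A, B are collinear ∩ DB ⟂ CA]
2. B_y = 28/3  [C, A, B are collinear ∩ DB ⟂ CA]
   → B = (-6, 28/3)
3. E_x = -22/3  [2·signedArea(EAB) = 208/9 ∩ EB · CD = -346/27]
4. E_y = 22/9  [2·signedArea(EAB) = 208/9 ∩ EB · CD = -346/27]
   → E = (-22/3, 22/9)

B = (-6, 28/3)
E = (-22/3, 22/9)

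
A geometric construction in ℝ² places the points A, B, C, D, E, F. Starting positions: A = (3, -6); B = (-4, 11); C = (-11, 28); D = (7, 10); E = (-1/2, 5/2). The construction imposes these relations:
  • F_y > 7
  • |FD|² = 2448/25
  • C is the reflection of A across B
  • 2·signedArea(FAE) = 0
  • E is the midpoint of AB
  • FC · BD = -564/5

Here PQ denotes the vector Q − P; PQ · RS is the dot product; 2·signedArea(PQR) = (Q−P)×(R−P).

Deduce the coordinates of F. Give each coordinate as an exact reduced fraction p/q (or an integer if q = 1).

1. F_x = -13/5  [2·signedArea(FAE) = 0 ∩ FC · BD = -564/5]
2. F_y = 38/5  [2·signedArea(FAE) = 0 ∩ FC · BD = -564/5]
   → F = (-13/5, 38/5)

F = (-13/5, 38/5)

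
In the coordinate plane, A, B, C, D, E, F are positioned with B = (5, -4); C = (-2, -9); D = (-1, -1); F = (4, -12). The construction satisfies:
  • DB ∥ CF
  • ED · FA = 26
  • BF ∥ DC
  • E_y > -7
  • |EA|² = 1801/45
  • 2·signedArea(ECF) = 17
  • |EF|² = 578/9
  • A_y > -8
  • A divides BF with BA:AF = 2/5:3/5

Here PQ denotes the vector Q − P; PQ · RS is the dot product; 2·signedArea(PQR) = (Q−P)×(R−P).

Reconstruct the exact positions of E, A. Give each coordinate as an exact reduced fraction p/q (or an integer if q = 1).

1. E_x = -5/3  [line 3·x + 6·y + 43 = 0 ∩ |EF|² = 578/9]
2. E_y = -19/3  [line 3·x + 6·y + 43 = 0 ∩ |EF|² = 578/9]
   → E = (-5/3, -19/3)
3. A_x = 23/5  [A divides BF with BA:AF = 2/5:3/5]
4. A_y = -36/5  [A divides BF with BA:AF = 2/5:3/5]
   → A = (23/5, -36/5)

A = (23/5, -36/5)
E = (-5/3, -19/3)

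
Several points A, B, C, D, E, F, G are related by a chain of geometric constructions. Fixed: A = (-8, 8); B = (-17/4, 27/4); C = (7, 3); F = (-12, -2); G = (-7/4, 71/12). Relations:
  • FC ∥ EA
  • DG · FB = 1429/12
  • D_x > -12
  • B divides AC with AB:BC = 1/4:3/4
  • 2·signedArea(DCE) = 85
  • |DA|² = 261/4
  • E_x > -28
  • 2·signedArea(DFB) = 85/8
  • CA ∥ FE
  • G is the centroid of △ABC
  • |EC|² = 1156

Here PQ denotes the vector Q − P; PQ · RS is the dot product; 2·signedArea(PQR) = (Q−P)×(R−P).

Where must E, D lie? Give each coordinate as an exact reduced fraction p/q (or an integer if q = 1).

D = (-11, 1/2)
E = (-27, 3)

1. E_x = -27  [FC ∥ EA ∩ CA ∥ FE]
2. E_y = 3  [FC ∥ EA ∩ CA ∥ FE]
   → E = (-27, 3)
3. D_x = -11  [2·signedArea(DCE) = 85 ∩ DG · FB = 1429/12]
4. D_y = 1/2  [2·signedArea(DCE) = 85 ∩ DG · FB = 1429/12]
   → D = (-11, 1/2)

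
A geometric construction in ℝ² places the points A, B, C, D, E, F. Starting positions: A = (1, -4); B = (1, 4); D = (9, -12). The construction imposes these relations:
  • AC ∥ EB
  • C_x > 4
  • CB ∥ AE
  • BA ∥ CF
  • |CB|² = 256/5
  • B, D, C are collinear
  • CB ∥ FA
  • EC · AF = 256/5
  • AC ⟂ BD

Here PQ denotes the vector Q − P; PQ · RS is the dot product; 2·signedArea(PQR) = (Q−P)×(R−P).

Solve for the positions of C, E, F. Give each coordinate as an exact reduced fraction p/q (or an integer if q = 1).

1. C_x = 21/5  [B, D, C are collinear ∩ AC ⟂ BD]
2. C_y = -12/5  [B, D, C are collinear ∩ AC ⟂ BD]
   → C = (21/5, -12/5)
3. E_x = -11/5  [AC ∥ EB ∩ CB ∥ AE]
4. E_y = 12/5  [AC ∥ EB ∩ CB ∥ AE]
   → E = (-11/5, 12/5)
5. F_x = 21/5  [CB ∥ FA ∩ BA ∥ CF]
6. F_y = -52/5  [CB ∥ FA ∩ BA ∥ CF]
   → F = (21/5, -52/5)

C = (21/5, -12/5)
E = (-11/5, 12/5)
F = (21/5, -52/5)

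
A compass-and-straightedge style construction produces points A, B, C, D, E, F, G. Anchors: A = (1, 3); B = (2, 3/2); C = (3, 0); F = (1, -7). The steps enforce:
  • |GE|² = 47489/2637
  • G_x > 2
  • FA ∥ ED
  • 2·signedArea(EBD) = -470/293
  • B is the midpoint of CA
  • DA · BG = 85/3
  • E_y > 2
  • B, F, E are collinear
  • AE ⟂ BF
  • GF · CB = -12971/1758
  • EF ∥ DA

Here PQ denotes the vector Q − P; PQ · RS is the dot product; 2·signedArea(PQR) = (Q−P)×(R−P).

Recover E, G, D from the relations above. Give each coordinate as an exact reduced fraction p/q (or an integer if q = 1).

1. E_x = 633/293  [B, F, E are collinear ∩ AE ⟂ BF]
2. E_y = 839/293  [B, F, E are collinear ∩ AE ⟂ BF]
   → E = (633/293, 839/293)
3. D_x = 633/293  [EF ∥ DA ∩ FA ∥ ED]
4. D_y = 3769/293  [EF ∥ DA ∩ FA ∥ ED]
   → D = (633/293, 3769/293)
5. G_x = 1805/879  [GF · CB = -12971/1758 ∩ DA · BG = 85/3]
6. G_y = -404/293  [GF · CB = -12971/1758 ∩ DA · BG = 85/3]
   → G = (1805/879, -404/293)

D = (633/293, 3769/293)
E = (633/293, 839/293)
G = (1805/879, -404/293)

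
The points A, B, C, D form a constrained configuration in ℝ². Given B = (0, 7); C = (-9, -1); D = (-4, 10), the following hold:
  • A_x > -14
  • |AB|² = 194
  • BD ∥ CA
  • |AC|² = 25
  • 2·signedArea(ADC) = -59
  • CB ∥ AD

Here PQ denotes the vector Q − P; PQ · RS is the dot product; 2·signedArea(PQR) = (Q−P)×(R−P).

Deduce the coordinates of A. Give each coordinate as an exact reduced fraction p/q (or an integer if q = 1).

1. A_x = -13  [CB ∥ AD ∩ BD ∥ CA]
2. A_y = 2  [CB ∥ AD ∩ BD ∥ CA]
   → A = (-13, 2)

A = (-13, 2)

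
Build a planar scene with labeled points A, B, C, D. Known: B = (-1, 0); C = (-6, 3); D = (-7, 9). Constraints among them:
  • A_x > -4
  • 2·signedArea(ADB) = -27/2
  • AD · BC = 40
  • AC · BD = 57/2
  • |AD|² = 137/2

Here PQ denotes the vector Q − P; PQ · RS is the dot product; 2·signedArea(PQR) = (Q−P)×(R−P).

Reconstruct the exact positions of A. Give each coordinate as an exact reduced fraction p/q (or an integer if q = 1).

A = (-7/2, 3/2)

1. A_x = -7/2  [2·signedArea(ADB) = -27/2 ∩ AD · BC = 40]
2. A_y = 3/2  [2·signedArea(ADB) = -27/2 ∩ AD · BC = 40]
   → A = (-7/2, 3/2)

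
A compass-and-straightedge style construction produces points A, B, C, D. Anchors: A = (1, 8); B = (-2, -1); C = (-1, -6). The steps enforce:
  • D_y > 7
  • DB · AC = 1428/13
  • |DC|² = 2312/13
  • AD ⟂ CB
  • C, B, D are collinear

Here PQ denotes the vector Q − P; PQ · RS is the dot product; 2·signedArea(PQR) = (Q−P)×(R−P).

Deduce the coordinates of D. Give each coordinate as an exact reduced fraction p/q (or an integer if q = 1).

1. D_x = -47/13  [C, B, D are collinear ∩ AD ⟂ CB]
2. D_y = 92/13  [C, B, D are collinear ∩ AD ⟂ CB]
   → D = (-47/13, 92/13)

D = (-47/13, 92/13)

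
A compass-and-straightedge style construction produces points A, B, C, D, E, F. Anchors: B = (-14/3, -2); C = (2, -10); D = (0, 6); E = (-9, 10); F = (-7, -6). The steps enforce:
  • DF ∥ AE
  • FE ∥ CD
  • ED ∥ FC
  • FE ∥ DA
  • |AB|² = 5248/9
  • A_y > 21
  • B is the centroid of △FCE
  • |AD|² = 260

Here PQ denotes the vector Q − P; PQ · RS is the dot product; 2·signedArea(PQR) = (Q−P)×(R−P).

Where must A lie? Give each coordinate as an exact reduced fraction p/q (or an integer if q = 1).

1. A_x = -2  [DF ∥ AE ∩ FE ∥ DA]
2. A_y = 22  [DF ∥ AE ∩ FE ∥ DA]
   → A = (-2, 22)

A = (-2, 22)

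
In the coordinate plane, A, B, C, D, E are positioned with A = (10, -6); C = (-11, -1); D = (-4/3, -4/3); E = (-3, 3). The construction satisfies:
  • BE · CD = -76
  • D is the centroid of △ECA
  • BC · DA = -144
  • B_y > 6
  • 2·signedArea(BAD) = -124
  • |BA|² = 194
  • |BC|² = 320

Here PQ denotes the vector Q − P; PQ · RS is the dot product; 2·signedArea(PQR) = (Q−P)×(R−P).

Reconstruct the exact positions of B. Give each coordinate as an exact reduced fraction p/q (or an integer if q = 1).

B = (5, 7)

1. B_x = 5  [BC · DA = -144 ∩ 2·signedArea(BAD) = -124]
2. B_y = 7  [BC · DA = -144 ∩ 2·signedArea(BAD) = -124]
   → B = (5, 7)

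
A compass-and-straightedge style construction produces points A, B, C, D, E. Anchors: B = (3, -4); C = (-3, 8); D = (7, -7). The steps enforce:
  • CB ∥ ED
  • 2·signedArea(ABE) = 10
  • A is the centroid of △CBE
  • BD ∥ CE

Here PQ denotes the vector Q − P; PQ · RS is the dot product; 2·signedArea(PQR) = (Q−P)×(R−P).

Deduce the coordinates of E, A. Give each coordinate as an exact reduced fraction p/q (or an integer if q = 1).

A = (1/3, 3)
E = (1, 5)

1. E_x = 1  [CB ∥ ED ∩ BD ∥ CE]
2. E_y = 5  [CB ∥ ED ∩ BD ∥ CE]
   → E = (1, 5)
3. A_x = 1/3  [A is the centroid of △CBE]
4. A_y = 3  [A is the centroid of △CBE]
   → A = (1/3, 3)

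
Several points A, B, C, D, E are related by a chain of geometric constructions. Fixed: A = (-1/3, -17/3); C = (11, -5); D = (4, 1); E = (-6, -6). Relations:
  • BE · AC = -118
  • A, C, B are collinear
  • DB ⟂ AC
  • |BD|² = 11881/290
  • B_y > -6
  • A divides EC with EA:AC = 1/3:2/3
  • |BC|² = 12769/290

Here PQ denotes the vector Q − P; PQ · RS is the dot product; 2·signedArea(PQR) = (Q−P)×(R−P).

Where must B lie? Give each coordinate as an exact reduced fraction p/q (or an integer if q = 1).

1. B_x = 1269/290  [A, C, B are collinear ∩ DB ⟂ AC]
2. B_y = -1563/290  [A, C, B are collinear ∩ DB ⟂ AC]
   → B = (1269/290, -1563/290)

B = (1269/290, -1563/290)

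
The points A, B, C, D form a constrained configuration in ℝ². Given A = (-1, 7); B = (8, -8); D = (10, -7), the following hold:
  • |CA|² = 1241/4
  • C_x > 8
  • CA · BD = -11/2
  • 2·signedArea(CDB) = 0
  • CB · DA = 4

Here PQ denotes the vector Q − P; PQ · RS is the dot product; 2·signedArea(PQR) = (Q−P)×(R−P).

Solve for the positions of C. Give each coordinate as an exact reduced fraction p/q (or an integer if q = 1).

C = (9, -15/2)

1. C_x = 9  [2·signedArea(CDB) = 0 ∩ CA · BD = -11/2]
2. C_y = -15/2  [2·signedArea(CDB) = 0 ∩ CA · BD = -11/2]
   → C = (9, -15/2)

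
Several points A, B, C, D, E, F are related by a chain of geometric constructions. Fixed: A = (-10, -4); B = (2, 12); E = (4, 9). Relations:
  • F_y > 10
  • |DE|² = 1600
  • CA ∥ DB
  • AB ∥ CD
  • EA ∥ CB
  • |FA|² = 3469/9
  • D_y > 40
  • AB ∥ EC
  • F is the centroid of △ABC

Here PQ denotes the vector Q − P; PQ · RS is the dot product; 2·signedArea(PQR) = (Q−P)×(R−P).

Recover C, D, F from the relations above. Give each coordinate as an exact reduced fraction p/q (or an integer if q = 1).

C = (16, 25)
D = (28, 41)
F = (8/3, 11)

1. C_x = 16  [EA ∥ CB ∩ AB ∥ EC]
2. C_y = 25  [EA ∥ CB ∩ AB ∥ EC]
   → C = (16, 25)
3. D_x = 28  [CA ∥ DB ∩ AB ∥ CD]
4. D_y = 41  [CA ∥ DB ∩ AB ∥ CD]
   → D = (28, 41)
5. F_x = 8/3  [F is the centroid of △ABC]
6. F_y = 11  [F is the centroid of △ABC]
   → F = (8/3, 11)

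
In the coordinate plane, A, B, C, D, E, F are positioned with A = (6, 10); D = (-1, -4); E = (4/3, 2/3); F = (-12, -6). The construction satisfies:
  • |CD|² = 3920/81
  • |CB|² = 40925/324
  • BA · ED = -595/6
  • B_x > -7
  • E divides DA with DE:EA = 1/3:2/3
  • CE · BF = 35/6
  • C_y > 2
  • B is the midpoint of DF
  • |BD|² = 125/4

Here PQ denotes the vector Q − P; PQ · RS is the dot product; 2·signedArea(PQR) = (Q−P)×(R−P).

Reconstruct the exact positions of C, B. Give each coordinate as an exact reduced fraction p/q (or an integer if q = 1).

1. B_x = -13/2  [B is the midpoint of DF]
2. B_y = -5  [B is the midpoint of DF]
   → B = (-13/2, -5)
3. C_x = 19/9  [line 11/2·x + 1·y + -83/6 = 0 ∩ |CD|² = 3920/81]
4. C_y = 20/9  [line 11/2·x + 1·y + -83/6 = 0 ∩ |CD|² = 3920/81]
   → C = (19/9, 20/9)

B = (-13/2, -5)
C = (19/9, 20/9)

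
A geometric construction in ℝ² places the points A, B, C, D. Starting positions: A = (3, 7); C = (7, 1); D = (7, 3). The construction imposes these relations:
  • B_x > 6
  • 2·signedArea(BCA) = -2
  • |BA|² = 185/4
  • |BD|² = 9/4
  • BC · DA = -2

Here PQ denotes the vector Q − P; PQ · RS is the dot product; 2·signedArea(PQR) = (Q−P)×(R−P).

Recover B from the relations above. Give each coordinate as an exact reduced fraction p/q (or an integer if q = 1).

B = (7, 3/2)

1. B_x = 7  [2·signedArea(BCA) = -2 ∩ BC · DA = -2]
2. B_y = 3/2  [2·signedArea(BCA) = -2 ∩ BC · DA = -2]
   → B = (7, 3/2)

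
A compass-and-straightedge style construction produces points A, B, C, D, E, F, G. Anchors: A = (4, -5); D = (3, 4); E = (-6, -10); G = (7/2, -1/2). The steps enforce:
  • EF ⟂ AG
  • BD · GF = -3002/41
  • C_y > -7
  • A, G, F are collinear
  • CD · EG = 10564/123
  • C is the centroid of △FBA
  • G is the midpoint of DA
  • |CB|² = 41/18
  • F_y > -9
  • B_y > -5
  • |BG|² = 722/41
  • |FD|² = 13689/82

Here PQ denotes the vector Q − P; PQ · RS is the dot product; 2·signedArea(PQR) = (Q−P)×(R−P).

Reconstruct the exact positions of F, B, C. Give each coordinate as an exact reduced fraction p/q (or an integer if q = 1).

1. F_x = 363/82  [A, G, F are collinear ∩ EF ⟂ AG]
2. F_y = -725/82  [A, G, F are collinear ∩ EF ⟂ AG]
   → F = (363/82, -725/82)
3. B_x = 325/82  [line -38/41·x + 342/41·y + 1748/41 = 0 ∩ |BG|² = 722/41]
4. B_y = -383/82  [line -38/41·x + 342/41·y + 1748/41 = 0 ∩ |BG|² = 722/41]
   → B = (325/82, -383/82)
5. C_x = 508/123  [C is the centroid of △FBA]
6. C_y = -253/41  [C is the centroid of △FBA]
   → C = (508/123, -253/41)

B = (325/82, -383/82)
C = (508/123, -253/41)
F = (363/82, -725/82)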